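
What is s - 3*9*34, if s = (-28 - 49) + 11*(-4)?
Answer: -1039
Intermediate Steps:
s = -121 (s = -77 - 44 = -121)
s - 3*9*34 = -121 - 3*9*34 = -121 - 27*34 = -121 - 918 = -1039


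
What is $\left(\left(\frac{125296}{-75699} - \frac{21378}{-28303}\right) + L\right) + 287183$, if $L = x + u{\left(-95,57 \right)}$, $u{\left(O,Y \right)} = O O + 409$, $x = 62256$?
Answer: $\frac{768886631546315}{2142508797} \approx 3.5887 \cdot 10^{5}$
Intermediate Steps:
$u{\left(O,Y \right)} = 409 + O^{2}$ ($u{\left(O,Y \right)} = O^{2} + 409 = 409 + O^{2}$)
$L = 71690$ ($L = 62256 + \left(409 + \left(-95\right)^{2}\right) = 62256 + \left(409 + 9025\right) = 62256 + 9434 = 71690$)
$\left(\left(\frac{125296}{-75699} - \frac{21378}{-28303}\right) + L\right) + 287183 = \left(\left(\frac{125296}{-75699} - \frac{21378}{-28303}\right) + 71690\right) + 287183 = \left(\left(125296 \left(- \frac{1}{75699}\right) - - \frac{21378}{28303}\right) + 71690\right) + 287183 = \left(\left(- \frac{125296}{75699} + \frac{21378}{28303}\right) + 71690\right) + 287183 = \left(- \frac{1927959466}{2142508797} + 71690\right) + 287183 = \frac{153594527697464}{2142508797} + 287183 = \frac{768886631546315}{2142508797}$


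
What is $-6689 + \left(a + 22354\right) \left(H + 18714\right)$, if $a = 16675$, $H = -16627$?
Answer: $81446834$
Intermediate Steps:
$-6689 + \left(a + 22354\right) \left(H + 18714\right) = -6689 + \left(16675 + 22354\right) \left(-16627 + 18714\right) = -6689 + 39029 \cdot 2087 = -6689 + 81453523 = 81446834$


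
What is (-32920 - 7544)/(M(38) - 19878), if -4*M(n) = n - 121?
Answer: 161856/79429 ≈ 2.0377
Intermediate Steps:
M(n) = 121/4 - n/4 (M(n) = -(n - 121)/4 = -(-121 + n)/4 = 121/4 - n/4)
(-32920 - 7544)/(M(38) - 19878) = (-32920 - 7544)/((121/4 - 1/4*38) - 19878) = -40464/((121/4 - 19/2) - 19878) = -40464/(83/4 - 19878) = -40464/(-79429/4) = -40464*(-4/79429) = 161856/79429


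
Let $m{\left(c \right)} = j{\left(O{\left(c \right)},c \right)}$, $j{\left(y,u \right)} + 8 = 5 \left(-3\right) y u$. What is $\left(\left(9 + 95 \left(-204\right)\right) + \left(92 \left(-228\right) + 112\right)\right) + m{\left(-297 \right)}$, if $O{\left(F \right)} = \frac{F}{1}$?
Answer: $-1363378$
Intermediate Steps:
$O{\left(F \right)} = F$ ($O{\left(F \right)} = F 1 = F$)
$j{\left(y,u \right)} = -8 - 15 u y$ ($j{\left(y,u \right)} = -8 + 5 \left(-3\right) y u = -8 - 15 u y$)
$m{\left(c \right)} = -8 - 15 c^{2}$ ($m{\left(c \right)} = -8 - 15 c c = -8 - 15 c^{2}$)
$\left(\left(9 + 95 \left(-204\right)\right) + \left(92 \left(-228\right) + 112\right)\right) + m{\left(-297 \right)} = \left(\left(9 + 95 \left(-204\right)\right) + \left(92 \left(-228\right) + 112\right)\right) - \left(8 + 15 \left(-297\right)^{2}\right) = \left(\left(9 - 19380\right) + \left(-20976 + 112\right)\right) - 1323143 = \left(-19371 - 20864\right) - 1323143 = -40235 - 1323143 = -1363378$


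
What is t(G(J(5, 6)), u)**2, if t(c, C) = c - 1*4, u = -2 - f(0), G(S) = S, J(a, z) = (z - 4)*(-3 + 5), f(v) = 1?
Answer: 0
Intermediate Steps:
J(a, z) = -8 + 2*z (J(a, z) = (-4 + z)*2 = -8 + 2*z)
u = -3 (u = -2 - 1*1 = -2 - 1 = -3)
t(c, C) = -4 + c (t(c, C) = c - 4 = -4 + c)
t(G(J(5, 6)), u)**2 = (-4 + (-8 + 2*6))**2 = (-4 + (-8 + 12))**2 = (-4 + 4)**2 = 0**2 = 0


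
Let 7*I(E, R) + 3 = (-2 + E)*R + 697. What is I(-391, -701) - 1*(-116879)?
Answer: 1094340/7 ≈ 1.5633e+5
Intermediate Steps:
I(E, R) = 694/7 + R*(-2 + E)/7 (I(E, R) = -3/7 + ((-2 + E)*R + 697)/7 = -3/7 + (R*(-2 + E) + 697)/7 = -3/7 + (697 + R*(-2 + E))/7 = -3/7 + (697/7 + R*(-2 + E)/7) = 694/7 + R*(-2 + E)/7)
I(-391, -701) - 1*(-116879) = (694/7 - 2/7*(-701) + (⅐)*(-391)*(-701)) - 1*(-116879) = (694/7 + 1402/7 + 274091/7) + 116879 = 276187/7 + 116879 = 1094340/7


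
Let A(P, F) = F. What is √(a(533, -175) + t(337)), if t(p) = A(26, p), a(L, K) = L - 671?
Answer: √199 ≈ 14.107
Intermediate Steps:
a(L, K) = -671 + L
t(p) = p
√(a(533, -175) + t(337)) = √((-671 + 533) + 337) = √(-138 + 337) = √199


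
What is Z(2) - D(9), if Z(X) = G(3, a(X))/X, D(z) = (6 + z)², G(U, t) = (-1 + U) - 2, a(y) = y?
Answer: -225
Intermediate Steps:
G(U, t) = -3 + U
Z(X) = 0 (Z(X) = (-3 + 3)/X = 0/X = 0)
Z(2) - D(9) = 0 - (6 + 9)² = 0 - 1*15² = 0 - 1*225 = 0 - 225 = -225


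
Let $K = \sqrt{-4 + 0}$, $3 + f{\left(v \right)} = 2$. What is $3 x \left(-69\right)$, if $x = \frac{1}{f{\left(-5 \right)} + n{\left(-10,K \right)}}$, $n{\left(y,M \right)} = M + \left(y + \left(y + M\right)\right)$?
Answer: $\frac{4347}{457} + \frac{828 i}{457} \approx 9.512 + 1.8118 i$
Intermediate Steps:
$f{\left(v \right)} = -1$ ($f{\left(v \right)} = -3 + 2 = -1$)
$K = 2 i$ ($K = \sqrt{-4} = 2 i \approx 2.0 i$)
$n{\left(y,M \right)} = 2 M + 2 y$ ($n{\left(y,M \right)} = M + \left(y + \left(M + y\right)\right) = M + \left(M + 2 y\right) = 2 M + 2 y$)
$x = \frac{-21 - 4 i}{457}$ ($x = \frac{1}{-1 + \left(2 \cdot 2 i + 2 \left(-10\right)\right)} = \frac{1}{-1 - \left(20 - 4 i\right)} = \frac{1}{-21 + 4 i} = \frac{-21 - 4 i}{457} \approx -0.045952 - 0.0087527 i$)
$3 x \left(-69\right) = 3 \left(- \frac{21}{457} - \frac{4 i}{457}\right) \left(-69\right) = \left(- \frac{63}{457} - \frac{12 i}{457}\right) \left(-69\right) = \frac{4347}{457} + \frac{828 i}{457}$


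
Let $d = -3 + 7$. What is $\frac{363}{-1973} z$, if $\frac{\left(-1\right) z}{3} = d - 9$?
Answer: $- \frac{5445}{1973} \approx -2.7598$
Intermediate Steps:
$d = 4$
$z = 15$ ($z = - 3 \left(4 - 9\right) = \left(-3\right) \left(-5\right) = 15$)
$\frac{363}{-1973} z = \frac{363}{-1973} \cdot 15 = 363 \left(- \frac{1}{1973}\right) 15 = \left(- \frac{363}{1973}\right) 15 = - \frac{5445}{1973}$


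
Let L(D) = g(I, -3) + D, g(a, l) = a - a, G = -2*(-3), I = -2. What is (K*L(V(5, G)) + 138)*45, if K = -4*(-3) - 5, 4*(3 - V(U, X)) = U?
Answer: 27045/4 ≈ 6761.3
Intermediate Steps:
G = 6
g(a, l) = 0
V(U, X) = 3 - U/4
L(D) = D (L(D) = 0 + D = D)
K = 7 (K = 12 - 5 = 7)
(K*L(V(5, G)) + 138)*45 = (7*(3 - 1/4*5) + 138)*45 = (7*(3 - 5/4) + 138)*45 = (7*(7/4) + 138)*45 = (49/4 + 138)*45 = (601/4)*45 = 27045/4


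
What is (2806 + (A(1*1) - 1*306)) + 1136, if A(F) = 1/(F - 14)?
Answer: 47267/13 ≈ 3635.9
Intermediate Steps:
A(F) = 1/(-14 + F)
(2806 + (A(1*1) - 1*306)) + 1136 = (2806 + (1/(-14 + 1*1) - 1*306)) + 1136 = (2806 + (1/(-14 + 1) - 306)) + 1136 = (2806 + (1/(-13) - 306)) + 1136 = (2806 + (-1/13 - 306)) + 1136 = (2806 - 3979/13) + 1136 = 32499/13 + 1136 = 47267/13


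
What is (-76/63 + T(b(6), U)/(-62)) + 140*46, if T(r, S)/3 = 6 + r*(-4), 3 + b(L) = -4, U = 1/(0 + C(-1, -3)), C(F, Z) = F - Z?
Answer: 12571751/1953 ≈ 6437.1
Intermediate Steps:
U = 1/2 (U = 1/(0 + (-1 - 1*(-3))) = 1/(0 + (-1 + 3)) = 1/(0 + 2) = 1/2 ≈ 0.50000)
b(L) = -7 (b(L) = -3 - 4 = -7)
T(r, S) = 18 - 12*r (T(r, S) = 3*(6 + r*(-4)) = 3*(6 - 4*r) = 18 - 12*r)
(-76/63 + T(b(6), U)/(-62)) + 140*46 = (-76/63 + (18 - 12*(-7))/(-62)) + 140*46 = (-76*1/63 + (18 + 84)*(-1/62)) + 6440 = (-76/63 + 102*(-1/62)) + 6440 = (-76/63 - 51/31) + 6440 = -5569/1953 + 6440 = 12571751/1953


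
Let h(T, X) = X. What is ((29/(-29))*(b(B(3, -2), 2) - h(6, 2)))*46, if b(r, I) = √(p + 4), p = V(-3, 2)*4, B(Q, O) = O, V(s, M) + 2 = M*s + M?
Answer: 92 - 92*I*√5 ≈ 92.0 - 205.72*I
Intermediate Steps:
V(s, M) = -2 + M + M*s (V(s, M) = -2 + (M*s + M) = -2 + (M + M*s) = -2 + M + M*s)
p = -24 (p = (-2 + 2 + 2*(-3))*4 = (-2 + 2 - 6)*4 = -6*4 = -24)
b(r, I) = 2*I*√5 (b(r, I) = √(-24 + 4) = √(-20) = 2*I*√5)
((29/(-29))*(b(B(3, -2), 2) - h(6, 2)))*46 = ((29/(-29))*(2*I*√5 - 1*2))*46 = ((29*(-1/29))*(2*I*√5 - 2))*46 = -(-2 + 2*I*√5)*46 = (2 - 2*I*√5)*46 = 92 - 92*I*√5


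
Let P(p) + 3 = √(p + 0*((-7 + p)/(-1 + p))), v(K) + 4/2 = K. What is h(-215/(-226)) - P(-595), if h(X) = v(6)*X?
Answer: 769/113 - I*√595 ≈ 6.8053 - 24.393*I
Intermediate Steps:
v(K) = -2 + K
P(p) = -3 + √p (P(p) = -3 + √(p + 0*((-7 + p)/(-1 + p))) = -3 + √(p + 0) = -3 + √p)
h(X) = 4*X (h(X) = (-2 + 6)*X = 4*X)
h(-215/(-226)) - P(-595) = 4*(-215/(-226)) - (-3 + √(-595)) = 4*(-215*(-1/226)) - (-3 + I*√595) = 4*(215/226) + (3 - I*√595) = 430/113 + (3 - I*√595) = 769/113 - I*√595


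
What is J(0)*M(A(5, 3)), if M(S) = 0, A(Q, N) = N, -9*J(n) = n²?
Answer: 0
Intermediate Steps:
J(n) = -n²/9
J(0)*M(A(5, 3)) = -⅑*0²*0 = -⅑*0*0 = 0*0 = 0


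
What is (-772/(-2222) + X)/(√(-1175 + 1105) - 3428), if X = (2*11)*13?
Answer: -545278248/6527821597 - 159066*I*√70/6527821597 ≈ -0.083531 - 0.00020387*I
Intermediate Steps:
X = 286 (X = 22*13 = 286)
(-772/(-2222) + X)/(√(-1175 + 1105) - 3428) = (-772/(-2222) + 286)/(√(-1175 + 1105) - 3428) = (-772*(-1/2222) + 286)/(√(-70) - 3428) = (386/1111 + 286)/(I*√70 - 3428) = 318132/(1111*(-3428 + I*√70))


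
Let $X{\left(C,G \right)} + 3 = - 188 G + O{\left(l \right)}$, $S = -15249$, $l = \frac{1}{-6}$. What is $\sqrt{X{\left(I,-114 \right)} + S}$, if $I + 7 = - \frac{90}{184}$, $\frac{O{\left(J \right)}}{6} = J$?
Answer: $\sqrt{6179} \approx 78.607$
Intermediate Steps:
$l = - \frac{1}{6} \approx -0.16667$
$O{\left(J \right)} = 6 J$
$I = - \frac{689}{92}$ ($I = -7 - \frac{90}{184} = -7 - \frac{45}{92} = - \frac{689}{92} \approx -7.4891$)
$X{\left(C,G \right)} = -4 - 188 G$ ($X{\left(C,G \right)} = -3 - \left(1 + 188 G\right) = -4 - 188 G$)
$\sqrt{X{\left(I,-114 \right)} + S} = \sqrt{\left(-4 - -21432\right) - 15249} = \sqrt{\left(-4 + 21432\right) - 15249} = \sqrt{21428 - 15249} = \sqrt{6179}$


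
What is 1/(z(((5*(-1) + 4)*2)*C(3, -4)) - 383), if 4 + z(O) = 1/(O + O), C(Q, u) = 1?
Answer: -4/1549 ≈ -0.0025823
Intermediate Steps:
z(O) = -4 + 1/(2*O) (z(O) = -4 + 1/(O + O) = -4 + 1/(2*O))
1/(z(((5*(-1) + 4)*2)*C(3, -4)) - 383) = 1/((-4 + 1/(2*((((5*(-1) + 4)*2)*1)))) - 383) = 1/((-4 + 1/(2*((((-5 + 4)*2)*1)))) - 383) = 1/((-4 + 1/(2*((-1*2*1)))) - 383) = 1/((-4 + 1/(2*((-2*1)))) - 383) = 1/((-4 + (½)/(-2)) - 383) = 1/((-4 + (½)*(-½)) - 383) = 1/((-4 - ¼) - 383) = 1/(-17/4 - 383) = 1/(-1549/4) = -4/1549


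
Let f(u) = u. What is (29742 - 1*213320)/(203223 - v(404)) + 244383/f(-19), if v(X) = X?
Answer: -49569003659/3853561 ≈ -12863.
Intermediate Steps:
(29742 - 1*213320)/(203223 - v(404)) + 244383/f(-19) = (29742 - 1*213320)/(203223 - 1*404) + 244383/(-19) = (29742 - 213320)/(203223 - 404) + 244383*(-1/19) = -183578/202819 - 244383/19 = -49569003659/3853561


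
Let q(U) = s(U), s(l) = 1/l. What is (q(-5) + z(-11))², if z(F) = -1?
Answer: 36/25 ≈ 1.4400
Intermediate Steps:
q(U) = 1/U
(q(-5) + z(-11))² = (1/(-5) - 1)² = (-⅕ - 1)² = (-6/5)² = 36/25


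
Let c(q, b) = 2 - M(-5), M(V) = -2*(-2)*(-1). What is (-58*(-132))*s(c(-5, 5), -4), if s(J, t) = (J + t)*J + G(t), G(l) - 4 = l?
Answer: 91872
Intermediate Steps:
G(l) = 4 + l
M(V) = -4 (M(V) = 4*(-1) = -4)
c(q, b) = 6 (c(q, b) = 2 - 1*(-4) = 2 + 4 = 6)
s(J, t) = 4 + t + J*(J + t) (s(J, t) = (J + t)*J + (4 + t) = J*(J + t) + (4 + t) = 4 + t + J*(J + t))
(-58*(-132))*s(c(-5, 5), -4) = (-58*(-132))*(4 - 4 + 6**2 + 6*(-4)) = 7656*(4 - 4 + 36 - 24) = 7656*12 = 91872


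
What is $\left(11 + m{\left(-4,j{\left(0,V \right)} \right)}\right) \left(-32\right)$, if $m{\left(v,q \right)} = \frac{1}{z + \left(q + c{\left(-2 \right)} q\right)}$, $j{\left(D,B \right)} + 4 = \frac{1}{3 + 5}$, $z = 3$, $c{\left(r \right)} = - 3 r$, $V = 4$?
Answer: $- \frac{67680}{193} \approx -350.67$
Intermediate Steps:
$j{\left(D,B \right)} = - \frac{31}{8}$ ($j{\left(D,B \right)} = -4 + \frac{1}{3 + 5} = -4 + \frac{1}{8} = - \frac{31}{8}$)
$m{\left(v,q \right)} = \frac{1}{3 + 7 q}$ ($m{\left(v,q \right)} = \frac{1}{3 + \left(q + \left(-3\right) \left(-2\right) q\right)} = \frac{1}{3 + \left(q + 6 q\right)} = \frac{1}{3 + 7 q}$)
$\left(11 + m{\left(-4,j{\left(0,V \right)} \right)}\right) \left(-32\right) = \left(11 + \frac{1}{3 + 7 \left(- \frac{31}{8}\right)}\right) \left(-32\right) = \left(11 + \frac{1}{3 - \frac{217}{8}}\right) \left(-32\right) = \left(11 + \frac{1}{- \frac{193}{8}}\right) \left(-32\right) = \left(11 - \frac{8}{193}\right) \left(-32\right) = \frac{2115}{193} \left(-32\right) = - \frac{67680}{193}$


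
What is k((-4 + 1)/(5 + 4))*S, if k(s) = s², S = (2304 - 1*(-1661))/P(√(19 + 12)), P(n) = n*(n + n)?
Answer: 3965/558 ≈ 7.1057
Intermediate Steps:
P(n) = 2*n² (P(n) = n*(2*n) = 2*n²)
S = 3965/62 (S = (2304 - 1*(-1661))/((2*(√(19 + 12))²)) = (2304 + 1661)/((2*(√31)²)) = 3965/((2*31)) = 3965/62 ≈ 63.952)
k((-4 + 1)/(5 + 4))*S = ((-4 + 1)/(5 + 4))²*(3965/62) = (-3/9)²*(3965/62) = (-3*⅑)²*(3965/62) = (-⅓)²*(3965/62) = (⅑)*(3965/62) = 3965/558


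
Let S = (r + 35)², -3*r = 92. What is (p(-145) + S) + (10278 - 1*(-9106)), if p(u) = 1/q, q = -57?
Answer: 3317872/171 ≈ 19403.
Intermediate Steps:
r = -92/3 (r = -⅓*92 = -92/3 ≈ -30.667)
S = 169/9 (S = (-92/3 + 35)² = (13/3)² = 169/9 ≈ 18.778)
p(u) = -1/57 (p(u) = 1/(-57) = -1/57)
(p(-145) + S) + (10278 - 1*(-9106)) = (-1/57 + 169/9) + (10278 - 1*(-9106)) = 3208/171 + (10278 + 9106) = 3208/171 + 19384 = 3317872/171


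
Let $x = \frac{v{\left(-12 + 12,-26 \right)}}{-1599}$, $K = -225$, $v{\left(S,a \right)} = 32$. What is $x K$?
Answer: $\frac{2400}{533} \approx 4.5028$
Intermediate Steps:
$x = - \frac{32}{1599}$ ($x = \frac{32}{-1599} = 32 \left(- \frac{1}{1599}\right) = - \frac{32}{1599} \approx -0.020012$)
$x K = \left(- \frac{32}{1599}\right) \left(-225\right) = \frac{2400}{533}$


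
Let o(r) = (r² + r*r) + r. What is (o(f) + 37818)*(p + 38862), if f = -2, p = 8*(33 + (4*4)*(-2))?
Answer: 1470218880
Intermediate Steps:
p = 8 (p = 8*(33 + 16*(-2)) = 8*(33 - 32) = 8*1 = 8)
o(r) = r + 2*r² (o(r) = (r² + r²) + r = 2*r² + r = r + 2*r²)
(o(f) + 37818)*(p + 38862) = (-2*(1 + 2*(-2)) + 37818)*(8 + 38862) = (-2*(1 - 4) + 37818)*38870 = (-2*(-3) + 37818)*38870 = (6 + 37818)*38870 = 37824*38870 = 1470218880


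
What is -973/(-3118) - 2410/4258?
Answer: -1685673/6638222 ≈ -0.25393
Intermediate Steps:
-973/(-3118) - 2410/4258 = -973*(-1/3118) - 2410*1/4258 = 973/3118 - 1205/2129 = -1685673/6638222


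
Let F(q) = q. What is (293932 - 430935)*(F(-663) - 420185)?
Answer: 57657438544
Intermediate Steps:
(293932 - 430935)*(F(-663) - 420185) = (293932 - 430935)*(-663 - 420185) = -137003*(-420848) = 57657438544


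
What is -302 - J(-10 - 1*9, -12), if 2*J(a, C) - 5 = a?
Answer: -295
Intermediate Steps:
J(a, C) = 5/2 + a/2
-302 - J(-10 - 1*9, -12) = -302 - (5/2 + (-10 - 1*9)/2) = -302 - (5/2 + (-10 - 9)/2) = -302 - (5/2 + (1/2)*(-19)) = -302 - (5/2 - 19/2) = -302 - 1*(-7) = -302 + 7 = -295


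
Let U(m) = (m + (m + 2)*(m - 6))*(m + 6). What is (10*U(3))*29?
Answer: -31320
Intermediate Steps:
U(m) = (6 + m)*(m + (-6 + m)*(2 + m)) (U(m) = (m + (2 + m)*(-6 + m))*(6 + m) = (m + (-6 + m)*(2 + m))*(6 + m) = (6 + m)*(m + (-6 + m)*(2 + m)))
(10*U(3))*29 = (10*(-72 + 3**3 - 30*3 + 3*3**2))*29 = (10*(-72 + 27 - 90 + 3*9))*29 = (10*(-72 + 27 - 90 + 27))*29 = (10*(-108))*29 = -1080*29 = -31320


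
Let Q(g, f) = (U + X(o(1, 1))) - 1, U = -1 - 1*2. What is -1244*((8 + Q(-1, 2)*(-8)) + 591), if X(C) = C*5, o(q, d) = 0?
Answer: -784964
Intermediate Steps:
U = -3 (U = -1 - 2 = -3)
X(C) = 5*C
Q(g, f) = -4 (Q(g, f) = (-3 + 5*0) - 1 = (-3 + 0) - 1 = -3 - 1 = -4)
-1244*((8 + Q(-1, 2)*(-8)) + 591) = -1244*((8 - 4*(-8)) + 591) = -1244*((8 + 32) + 591) = -1244*(40 + 591) = -1244*631 = -784964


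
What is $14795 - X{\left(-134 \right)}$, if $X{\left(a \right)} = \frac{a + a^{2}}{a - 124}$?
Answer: $\frac{1917466}{129} \approx 14864.0$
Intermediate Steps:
$X{\left(a \right)} = \frac{a + a^{2}}{-124 + a}$
$14795 - X{\left(-134 \right)} = 14795 - - \frac{134 \left(1 - 134\right)}{-124 - 134} = 14795 - \left(-134\right) \frac{1}{-258} \left(-133\right) = 14795 - \left(-134\right) \left(- \frac{1}{258}\right) \left(-133\right) = 14795 - - \frac{8911}{129} = 14795 + \frac{8911}{129} = \frac{1917466}{129}$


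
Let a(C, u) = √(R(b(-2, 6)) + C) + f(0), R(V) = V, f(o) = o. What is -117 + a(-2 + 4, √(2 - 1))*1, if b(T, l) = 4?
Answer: -117 + √6 ≈ -114.55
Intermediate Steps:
a(C, u) = √(4 + C) (a(C, u) = √(4 + C) + 0 = √(4 + C))
-117 + a(-2 + 4, √(2 - 1))*1 = -117 + √(4 + (-2 + 4))*1 = -117 + √(4 + 2)*1 = -117 + √6*1 = -117 + √6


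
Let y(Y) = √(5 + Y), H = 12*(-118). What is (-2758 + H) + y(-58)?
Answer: -4174 + I*√53 ≈ -4174.0 + 7.2801*I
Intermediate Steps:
H = -1416
(-2758 + H) + y(-58) = (-2758 - 1416) + √(5 - 58) = -4174 + √(-53) = -4174 + I*√53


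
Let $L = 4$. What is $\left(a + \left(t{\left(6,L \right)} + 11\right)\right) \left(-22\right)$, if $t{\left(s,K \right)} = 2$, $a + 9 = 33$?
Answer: $-814$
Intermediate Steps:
$a = 24$ ($a = -9 + 33 = 24$)
$\left(a + \left(t{\left(6,L \right)} + 11\right)\right) \left(-22\right) = \left(24 + \left(2 + 11\right)\right) \left(-22\right) = \left(24 + 13\right) \left(-22\right) = 37 \left(-22\right) = -814$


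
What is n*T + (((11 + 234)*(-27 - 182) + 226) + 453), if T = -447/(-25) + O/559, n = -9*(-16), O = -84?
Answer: -670421538/13975 ≈ -47973.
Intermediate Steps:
n = 144
T = 247773/13975 (T = -447/(-25) - 84/559 = -447*(-1/25) - 84*1/559 = 447/25 - 84/559 = 247773/13975 ≈ 17.730)
n*T + (((11 + 234)*(-27 - 182) + 226) + 453) = 144*(247773/13975) + (((11 + 234)*(-27 - 182) + 226) + 453) = 35679312/13975 + ((245*(-209) + 226) + 453) = 35679312/13975 + ((-51205 + 226) + 453) = 35679312/13975 + (-50979 + 453) = 35679312/13975 - 50526 = -670421538/13975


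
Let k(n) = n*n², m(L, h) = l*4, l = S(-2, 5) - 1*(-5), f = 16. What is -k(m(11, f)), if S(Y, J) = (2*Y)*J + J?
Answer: 64000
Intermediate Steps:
S(Y, J) = J + 2*J*Y (S(Y, J) = 2*J*Y + J = J + 2*J*Y)
l = -10 (l = 5*(1 + 2*(-2)) - 1*(-5) = 5*(1 - 4) + 5 = 5*(-3) + 5 = -15 + 5 = -10)
m(L, h) = -40 (m(L, h) = -10*4 = -40)
k(n) = n³
-k(m(11, f)) = -1*(-40)³ = -1*(-64000) = 64000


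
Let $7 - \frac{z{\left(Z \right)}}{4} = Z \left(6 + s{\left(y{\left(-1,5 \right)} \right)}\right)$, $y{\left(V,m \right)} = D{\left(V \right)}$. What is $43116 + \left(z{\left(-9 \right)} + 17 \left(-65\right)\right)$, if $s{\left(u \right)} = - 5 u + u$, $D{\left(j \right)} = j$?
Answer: $42399$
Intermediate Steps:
$y{\left(V,m \right)} = V$
$s{\left(u \right)} = - 4 u$
$z{\left(Z \right)} = 28 - 40 Z$ ($z{\left(Z \right)} = 28 - 4 Z \left(6 - -4\right) = 28 - 4 Z \left(6 + 4\right) = 28 - 4 Z 10 = 28 - 4 \cdot 10 Z = 28 - 40 Z$)
$43116 + \left(z{\left(-9 \right)} + 17 \left(-65\right)\right) = 43116 + \left(\left(28 - -360\right) + 17 \left(-65\right)\right) = 43116 + \left(\left(28 + 360\right) - 1105\right) = 43116 + \left(388 - 1105\right) = 43116 - 717 = 42399$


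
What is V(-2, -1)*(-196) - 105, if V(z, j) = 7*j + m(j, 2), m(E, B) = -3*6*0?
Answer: 1267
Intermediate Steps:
m(E, B) = 0 (m(E, B) = -18*0 = 0)
V(z, j) = 7*j (V(z, j) = 7*j + 0 = 7*j)
V(-2, -1)*(-196) - 105 = (7*(-1))*(-196) - 105 = -7*(-196) - 105 = 1372 - 105 = 1267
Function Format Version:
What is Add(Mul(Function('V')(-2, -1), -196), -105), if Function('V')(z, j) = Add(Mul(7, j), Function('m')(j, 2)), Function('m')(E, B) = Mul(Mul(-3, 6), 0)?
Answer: 1267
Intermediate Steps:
Function('m')(E, B) = 0 (Function('m')(E, B) = Mul(-18, 0) = 0)
Function('V')(z, j) = Mul(7, j) (Function('V')(z, j) = Add(Mul(7, j), 0) = Mul(7, j))
Add(Mul(Function('V')(-2, -1), -196), -105) = Add(Mul(Mul(7, -1), -196), -105) = Add(Mul(-7, -196), -105) = Add(1372, -105) = 1267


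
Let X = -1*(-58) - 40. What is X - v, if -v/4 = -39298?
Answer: -157174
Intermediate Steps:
X = 18 (X = 58 - 40 = 18)
v = 157192 (v = -4*(-39298) = 157192)
X - v = 18 - 1*157192 = 18 - 157192 = -157174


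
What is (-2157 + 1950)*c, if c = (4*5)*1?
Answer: -4140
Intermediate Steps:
c = 20 (c = 20*1 = 20)
(-2157 + 1950)*c = (-2157 + 1950)*20 = -207*20 = -4140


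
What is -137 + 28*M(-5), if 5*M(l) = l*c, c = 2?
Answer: -193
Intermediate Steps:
M(l) = 2*l/5 (M(l) = (l*2)/5 = (2*l)/5 = 2*l/5)
-137 + 28*M(-5) = -137 + 28*((⅖)*(-5)) = -137 + 28*(-2) = -137 - 56 = -193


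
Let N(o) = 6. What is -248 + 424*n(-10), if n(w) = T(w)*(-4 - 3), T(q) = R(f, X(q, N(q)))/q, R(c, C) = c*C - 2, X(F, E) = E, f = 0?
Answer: -4208/5 ≈ -841.60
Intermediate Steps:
R(c, C) = -2 + C*c (R(c, C) = C*c - 2 = -2 + C*c)
T(q) = -2/q (T(q) = (-2 + 6*0)/q = (-2 + 0)/q = -2/q)
n(w) = 14/w (n(w) = (-2/w)*(-4 - 3) = -2/w*(-7) = 14/w)
-248 + 424*n(-10) = -248 + 424*(14/(-10)) = -248 + 424*(14*(-⅒)) = -248 + 424*(-7/5) = -248 - 2968/5 = -4208/5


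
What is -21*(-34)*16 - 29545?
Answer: -18121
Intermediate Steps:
-21*(-34)*16 - 29545 = 714*16 - 29545 = 11424 - 29545 = -18121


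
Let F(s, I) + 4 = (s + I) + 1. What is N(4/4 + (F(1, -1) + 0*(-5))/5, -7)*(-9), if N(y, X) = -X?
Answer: -63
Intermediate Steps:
F(s, I) = -3 + I + s (F(s, I) = -4 + ((s + I) + 1) = -4 + ((I + s) + 1) = -4 + (1 + I + s) = -3 + I + s)
N(4/4 + (F(1, -1) + 0*(-5))/5, -7)*(-9) = -1*(-7)*(-9) = 7*(-9) = -63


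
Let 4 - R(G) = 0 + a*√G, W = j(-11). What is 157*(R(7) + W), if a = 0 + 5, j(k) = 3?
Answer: 1099 - 785*√7 ≈ -977.92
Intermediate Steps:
a = 5
W = 3
R(G) = 4 - 5*√G (R(G) = 4 - (0 + 5*√G) = 4 - 5*√G)
157*(R(7) + W) = 157*((4 - 5*√7) + 3) = 157*(7 - 5*√7) = 1099 - 785*√7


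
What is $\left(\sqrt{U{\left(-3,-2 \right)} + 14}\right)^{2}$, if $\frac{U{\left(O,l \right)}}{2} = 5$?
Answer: $24$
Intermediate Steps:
$U{\left(O,l \right)} = 10$ ($U{\left(O,l \right)} = 2 \cdot 5 = 10$)
$\left(\sqrt{U{\left(-3,-2 \right)} + 14}\right)^{2} = \left(\sqrt{10 + 14}\right)^{2} = \left(\sqrt{24}\right)^{2} = \left(2 \sqrt{6}\right)^{2} = 24$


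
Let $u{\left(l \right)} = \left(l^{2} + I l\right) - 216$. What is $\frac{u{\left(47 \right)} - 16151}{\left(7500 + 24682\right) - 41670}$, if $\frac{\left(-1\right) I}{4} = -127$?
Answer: $- \frac{4859}{4744} \approx -1.0242$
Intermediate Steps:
$I = 508$ ($I = \left(-4\right) \left(-127\right) = 508$)
$u{\left(l \right)} = -216 + l^{2} + 508 l$ ($u{\left(l \right)} = \left(l^{2} + 508 l\right) - 216 = -216 + l^{2} + 508 l$)
$\frac{u{\left(47 \right)} - 16151}{\left(7500 + 24682\right) - 41670} = \frac{\left(-216 + 47^{2} + 508 \cdot 47\right) - 16151}{\left(7500 + 24682\right) - 41670} = \frac{\left(-216 + 2209 + 23876\right) - 16151}{32182 - 41670} = \frac{25869 - 16151}{-9488} = 9718 \left(- \frac{1}{9488}\right) = - \frac{4859}{4744}$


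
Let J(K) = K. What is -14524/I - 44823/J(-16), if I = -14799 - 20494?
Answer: 1582170523/564688 ≈ 2801.8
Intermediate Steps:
I = -35293
-14524/I - 44823/J(-16) = -14524/(-35293) - 44823/(-16) = -14524*(-1/35293) - 44823*(-1/16) = 14524/35293 + 44823/16 = 1582170523/564688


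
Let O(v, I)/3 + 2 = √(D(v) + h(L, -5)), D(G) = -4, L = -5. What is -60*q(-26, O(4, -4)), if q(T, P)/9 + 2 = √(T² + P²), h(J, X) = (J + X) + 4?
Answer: 1080 - 540*√(622 - 36*I*√10) ≈ -12443.0 + 1227.4*I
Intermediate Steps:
h(J, X) = 4 + J + X
O(v, I) = -6 + 3*I*√10 (O(v, I) = -6 + 3*√(-4 + (4 - 5 - 5)) = -6 + 3*√(-4 - 6) = -6 + 3*√(-10) = -6 + 3*(I*√10) = -6 + 3*I*√10)
q(T, P) = -18 + 9*√(P² + T²) (q(T, P) = -18 + 9*√(T² + P²) = -18 + 9*√(P² + T²))
-60*q(-26, O(4, -4)) = -60*(-18 + 9*√((-6 + 3*I*√10)² + (-26)²)) = -60*(-18 + 9*√((-6 + 3*I*√10)² + 676)) = -60*(-18 + 9*√(676 + (-6 + 3*I*√10)²)) = 1080 - 540*√(676 + (-6 + 3*I*√10)²)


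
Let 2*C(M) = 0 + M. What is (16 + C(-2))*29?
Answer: 435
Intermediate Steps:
C(M) = M/2 (C(M) = (0 + M)/2 = M/2)
(16 + C(-2))*29 = (16 + (½)*(-2))*29 = (16 - 1)*29 = 15*29 = 435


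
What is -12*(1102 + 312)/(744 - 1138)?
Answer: 8484/197 ≈ 43.066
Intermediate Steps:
-12*(1102 + 312)/(744 - 1138) = -16968/(-394) = -16968*(-1)/394 = -12*(-707/197) = 8484/197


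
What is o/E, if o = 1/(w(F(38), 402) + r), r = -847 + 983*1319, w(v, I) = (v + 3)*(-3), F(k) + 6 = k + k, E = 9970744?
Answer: 1/12917208530184 ≈ 7.7416e-14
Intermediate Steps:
F(k) = -6 + 2*k (F(k) = -6 + (k + k) = -6 + 2*k)
w(v, I) = -9 - 3*v (w(v, I) = (3 + v)*(-3) = -9 - 3*v)
r = 1295730 (r = -847 + 1296577 = 1295730)
o = 1/1295511 (o = 1/((-9 - 3*(-6 + 2*38)) + 1295730) = 1/((-9 - 3*(-6 + 76)) + 1295730) = 1/((-9 - 3*70) + 1295730) = 1/((-9 - 210) + 1295730) = 1/(-219 + 1295730) = 1/1295511 ≈ 7.7190e-7)
o/E = (1/1295511)/9970744 = (1/1295511)*(1/9970744) = 1/12917208530184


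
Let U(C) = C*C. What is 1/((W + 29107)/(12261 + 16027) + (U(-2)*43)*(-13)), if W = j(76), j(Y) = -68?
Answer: -28288/63222929 ≈ -0.00044743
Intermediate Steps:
U(C) = C²
W = -68
1/((W + 29107)/(12261 + 16027) + (U(-2)*43)*(-13)) = 1/((-68 + 29107)/(12261 + 16027) + ((-2)²*43)*(-13)) = 1/(29039/28288 + (4*43)*(-13)) = 1/(29039*(1/28288) + 172*(-13)) = 1/(29039/28288 - 2236) = 1/(-63222929/28288) = -28288/63222929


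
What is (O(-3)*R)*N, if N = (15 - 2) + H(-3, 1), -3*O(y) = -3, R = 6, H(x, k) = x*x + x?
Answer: 114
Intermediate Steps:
H(x, k) = x + x**2 (H(x, k) = x**2 + x = x + x**2)
O(y) = 1 (O(y) = -1/3*(-3) = 1)
N = 19 (N = (15 - 2) - 3*(1 - 3) = 13 - 3*(-2) = 13 + 6 = 19)
(O(-3)*R)*N = (1*6)*19 = 6*19 = 114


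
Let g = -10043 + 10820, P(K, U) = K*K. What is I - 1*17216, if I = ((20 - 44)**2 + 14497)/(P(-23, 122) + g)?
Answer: -22469023/1306 ≈ -17204.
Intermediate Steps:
P(K, U) = K**2
g = 777
I = 15073/1306 (I = ((20 - 44)**2 + 14497)/((-23)**2 + 777) = ((-24)**2 + 14497)/(529 + 777) = (576 + 14497)/1306 = 15073*(1/1306) = 15073/1306 ≈ 11.541)
I - 1*17216 = 15073/1306 - 1*17216 = 15073/1306 - 17216 = -22469023/1306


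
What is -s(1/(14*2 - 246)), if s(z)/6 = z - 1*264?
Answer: 172659/109 ≈ 1584.0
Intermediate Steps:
s(z) = -1584 + 6*z (s(z) = 6*(z - 1*264) = 6*(z - 264) = 6*(-264 + z) = -1584 + 6*z)
-s(1/(14*2 - 246)) = -(-1584 + 6/(14*2 - 246)) = -(-1584 + 6/(28 - 246)) = -(-1584 + 6/(-218)) = -(-1584 + 6*(-1/218)) = -(-1584 - 3/109) = -1*(-172659/109) = 172659/109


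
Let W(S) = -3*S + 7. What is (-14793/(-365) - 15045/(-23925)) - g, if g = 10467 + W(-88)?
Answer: -1245486844/116435 ≈ -10697.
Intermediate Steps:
W(S) = 7 - 3*S
g = 10738 (g = 10467 + (7 - 3*(-88)) = 10467 + (7 + 264) = 10467 + 271 = 10738)
(-14793/(-365) - 15045/(-23925)) - g = (-14793/(-365) - 15045/(-23925)) - 1*10738 = (-14793*(-1/365) - 15045*(-1/23925)) - 10738 = (14793/365 + 1003/1595) - 10738 = 4792186/116435 - 10738 = -1245486844/116435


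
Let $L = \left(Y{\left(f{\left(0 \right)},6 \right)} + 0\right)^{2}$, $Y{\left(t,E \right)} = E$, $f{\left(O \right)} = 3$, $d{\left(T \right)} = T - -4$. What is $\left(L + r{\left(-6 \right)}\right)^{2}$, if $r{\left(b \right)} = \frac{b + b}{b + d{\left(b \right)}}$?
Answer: $\frac{5625}{4} \approx 1406.3$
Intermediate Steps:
$d{\left(T \right)} = 4 + T$ ($d{\left(T \right)} = T + 4 = 4 + T$)
$r{\left(b \right)} = \frac{2 b}{4 + 2 b}$ ($r{\left(b \right)} = \frac{b + b}{b + \left(4 + b\right)} = \frac{2 b}{4 + 2 b}$)
$L = 36$ ($L = \left(6 + 0\right)^{2} = 6^{2} = 36$)
$\left(L + r{\left(-6 \right)}\right)^{2} = \left(36 - \frac{6}{2 - 6}\right)^{2} = \left(36 - \frac{6}{-4}\right)^{2} = \left(36 - - \frac{3}{2}\right)^{2} = \left(36 + \frac{3}{2}\right)^{2} = \left(\frac{75}{2}\right)^{2} = \frac{5625}{4}$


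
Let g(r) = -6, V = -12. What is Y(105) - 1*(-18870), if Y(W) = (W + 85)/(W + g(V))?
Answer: 1868320/99 ≈ 18872.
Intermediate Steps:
Y(W) = (85 + W)/(-6 + W) (Y(W) = (W + 85)/(W - 6) = (85 + W)/(-6 + W))
Y(105) - 1*(-18870) = (85 + 105)/(-6 + 105) - 1*(-18870) = 190/99 + 18870 = 1868320/99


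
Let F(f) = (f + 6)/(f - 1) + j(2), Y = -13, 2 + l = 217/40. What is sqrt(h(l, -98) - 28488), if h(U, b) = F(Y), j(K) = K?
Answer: I*sqrt(113942)/2 ≈ 168.78*I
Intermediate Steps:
l = 137/40 (l = -2 + 217/40 = 137/40 ≈ 3.4250)
F(f) = 2 + (6 + f)/(-1 + f) (F(f) = (f + 6)/(f - 1) + 2 = (6 + f)/(-1 + f) + 2 = 2 + (6 + f)/(-1 + f))
h(U, b) = 5/2 (h(U, b) = (4 + 3*(-13))/(-1 - 13) = (4 - 39)/(-14) = -1/14*(-35) = 5/2)
sqrt(h(l, -98) - 28488) = sqrt(5/2 - 28488) = sqrt(-56971/2) = I*sqrt(113942)/2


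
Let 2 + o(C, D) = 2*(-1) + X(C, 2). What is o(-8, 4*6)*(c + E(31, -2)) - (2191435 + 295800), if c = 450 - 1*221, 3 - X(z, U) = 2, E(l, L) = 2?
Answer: -2487928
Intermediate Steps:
X(z, U) = 1 (X(z, U) = 3 - 1*2 = 3 - 2 = 1)
o(C, D) = -3 (o(C, D) = -2 + (2*(-1) + 1) = -2 + (-2 + 1) = -2 - 1 = -3)
c = 229 (c = 450 - 221 = 229)
o(-8, 4*6)*(c + E(31, -2)) - (2191435 + 295800) = -3*(229 + 2) - (2191435 + 295800) = -3*231 - 1*2487235 = -693 - 2487235 = -2487928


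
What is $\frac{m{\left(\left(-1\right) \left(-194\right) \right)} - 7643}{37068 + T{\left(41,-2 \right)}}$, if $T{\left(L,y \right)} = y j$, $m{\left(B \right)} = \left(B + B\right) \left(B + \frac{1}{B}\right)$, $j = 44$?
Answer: $\frac{67631}{36980} \approx 1.8289$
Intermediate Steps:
$m{\left(B \right)} = 2 B \left(B + \frac{1}{B}\right)$
$T{\left(L,y \right)} = 44 y$ ($T{\left(L,y \right)} = y 44 = 44 y$)
$\frac{m{\left(\left(-1\right) \left(-194\right) \right)} - 7643}{37068 + T{\left(41,-2 \right)}} = \frac{\left(2 + 2 \left(\left(-1\right) \left(-194\right)\right)^{2}\right) - 7643}{37068 + 44 \left(-2\right)} = \frac{\left(2 + 2 \cdot 194^{2}\right) - 7643}{37068 - 88} = \frac{\left(2 + 2 \cdot 37636\right) - 7643}{36980} = \left(\left(2 + 75272\right) - 7643\right) \frac{1}{36980} = \left(75274 - 7643\right) \frac{1}{36980} = 67631 \cdot \frac{1}{36980} = \frac{67631}{36980}$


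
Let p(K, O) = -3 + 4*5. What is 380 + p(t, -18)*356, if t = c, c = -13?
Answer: 6432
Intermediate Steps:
t = -13
p(K, O) = 17 (p(K, O) = -3 + 20 = 17)
380 + p(t, -18)*356 = 380 + 17*356 = 380 + 6052 = 6432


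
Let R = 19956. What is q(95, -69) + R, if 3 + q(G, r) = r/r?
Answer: 19954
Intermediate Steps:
q(G, r) = -2 (q(G, r) = -3 + r/r = -3 + 1 = -2)
q(95, -69) + R = -2 + 19956 = 19954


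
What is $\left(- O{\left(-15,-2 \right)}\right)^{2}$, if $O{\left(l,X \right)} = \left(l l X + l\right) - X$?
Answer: $214369$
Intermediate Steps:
$O{\left(l,X \right)} = l - X + X l^{2}$ ($O{\left(l,X \right)} = \left(l^{2} X + l\right) - X = \left(X l^{2} + l\right) - X = \left(l + X l^{2}\right) - X = l - X + X l^{2}$)
$\left(- O{\left(-15,-2 \right)}\right)^{2} = \left(- (-15 - -2 - 2 \left(-15\right)^{2})\right)^{2} = \left(- (-15 + 2 - 450)\right)^{2} = \left(\left(-1\right) \left(-463\right)\right)^{2} = 463^{2} = 214369$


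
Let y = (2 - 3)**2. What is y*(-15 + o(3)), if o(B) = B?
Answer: -12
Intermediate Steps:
y = 1 (y = (-1)**2 = 1)
y*(-15 + o(3)) = 1*(-15 + 3) = 1*(-12) = -12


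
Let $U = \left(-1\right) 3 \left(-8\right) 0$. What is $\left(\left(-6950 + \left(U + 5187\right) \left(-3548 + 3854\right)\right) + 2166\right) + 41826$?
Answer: $1624264$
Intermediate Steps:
$U = 0$ ($U = \left(-3\right) \left(-8\right) 0 = 24 \cdot 0 = 0$)
$\left(\left(-6950 + \left(U + 5187\right) \left(-3548 + 3854\right)\right) + 2166\right) + 41826 = \left(\left(-6950 + \left(0 + 5187\right) \left(-3548 + 3854\right)\right) + 2166\right) + 41826 = \left(\left(-6950 + 5187 \cdot 306\right) + 2166\right) + 41826 = \left(\left(-6950 + 1587222\right) + 2166\right) + 41826 = \left(1580272 + 2166\right) + 41826 = 1582438 + 41826 = 1624264$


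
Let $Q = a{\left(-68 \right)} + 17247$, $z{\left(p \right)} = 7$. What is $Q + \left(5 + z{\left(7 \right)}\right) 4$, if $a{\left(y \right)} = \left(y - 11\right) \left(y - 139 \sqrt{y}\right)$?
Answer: $22667 + 21962 i \sqrt{17} \approx 22667.0 + 90552.0 i$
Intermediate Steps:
$a{\left(y \right)} = \left(-11 + y\right) \left(y - 139 \sqrt{y}\right)$
$Q = 22619 + 21962 i \sqrt{17}$ ($Q = \left(\left(-68\right)^{2} - 139 \left(-68\right)^{\frac{3}{2}} - -748 + 1529 \sqrt{-68}\right) + 17247 = \left(4624 - 139 \left(- 136 i \sqrt{17}\right) + 748 + 1529 \cdot 2 i \sqrt{17}\right) + 17247 = \left(4624 + 18904 i \sqrt{17} + 748 + 3058 i \sqrt{17}\right) + 17247 = \left(5372 + 21962 i \sqrt{17}\right) + 17247 = 22619 + 21962 i \sqrt{17} \approx 22619.0 + 90552.0 i$)
$Q + \left(5 + z{\left(7 \right)}\right) 4 = \left(22619 + 21962 i \sqrt{17}\right) + \left(5 + 7\right) 4 = \left(22619 + 21962 i \sqrt{17}\right) + 12 \cdot 4 = \left(22619 + 21962 i \sqrt{17}\right) + 48 = 22667 + 21962 i \sqrt{17}$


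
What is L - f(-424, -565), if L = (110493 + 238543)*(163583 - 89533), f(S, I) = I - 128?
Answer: 25846116493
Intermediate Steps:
f(S, I) = -128 + I
L = 25846115800 (L = 349036*74050 = 25846115800)
L - f(-424, -565) = 25846115800 - (-128 - 565) = 25846115800 - 1*(-693) = 25846115800 + 693 = 25846116493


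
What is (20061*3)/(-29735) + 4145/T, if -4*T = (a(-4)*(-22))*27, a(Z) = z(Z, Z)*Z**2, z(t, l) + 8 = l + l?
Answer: -2411168503/1130405760 ≈ -2.1330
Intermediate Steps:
z(t, l) = -8 + 2*l (z(t, l) = -8 + (l + l) = -8 + 2*l)
a(Z) = Z**2*(-8 + 2*Z) (a(Z) = (-8 + 2*Z)*Z**2 = Z**2*(-8 + 2*Z))
T = -38016 (T = -(2*(-4)**2*(-4 - 4))*(-22)*27/4 = -(2*16*(-8))*(-22)*27/4 = -(-256*(-22))*27/4 = -1408*27 = -1/4*152064 = -38016)
(20061*3)/(-29735) + 4145/T = (20061*3)/(-29735) + 4145/(-38016) = 60183*(-1/29735) + 4145*(-1/38016) = -60183/29735 - 4145/38016 = -2411168503/1130405760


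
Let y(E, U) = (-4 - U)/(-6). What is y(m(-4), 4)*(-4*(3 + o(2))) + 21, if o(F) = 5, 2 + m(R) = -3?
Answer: -65/3 ≈ -21.667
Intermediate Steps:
m(R) = -5 (m(R) = -2 - 3 = -5)
y(E, U) = ⅔ + U/6 (y(E, U) = (-4 - U)*(-⅙) = ⅔ + U/6)
y(m(-4), 4)*(-4*(3 + o(2))) + 21 = (⅔ + (⅙)*4)*(-4*(3 + 5)) + 21 = (⅔ + ⅔)*(-4*8) + 21 = (4/3)*(-32) + 21 = -128/3 + 21 = -65/3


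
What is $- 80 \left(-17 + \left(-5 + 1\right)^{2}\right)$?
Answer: $80$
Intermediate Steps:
$- 80 \left(-17 + \left(-5 + 1\right)^{2}\right) = - 80 \left(-17 + \left(-4\right)^{2}\right) = - 80 \left(-17 + 16\right) = \left(-80\right) \left(-1\right) = 80$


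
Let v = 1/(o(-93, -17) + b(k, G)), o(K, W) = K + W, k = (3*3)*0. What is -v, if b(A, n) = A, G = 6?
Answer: 1/110 ≈ 0.0090909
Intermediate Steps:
k = 0 (k = 9*0 = 0)
v = -1/110 (v = 1/((-93 - 17) + 0) = 1/(-110 + 0) = 1/(-110) = -1/110 ≈ -0.0090909)
-v = -1*(-1/110) = 1/110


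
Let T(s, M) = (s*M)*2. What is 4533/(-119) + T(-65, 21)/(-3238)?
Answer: -7176492/192661 ≈ -37.249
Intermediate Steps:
T(s, M) = 2*M*s (T(s, M) = (M*s)*2 = 2*M*s)
4533/(-119) + T(-65, 21)/(-3238) = 4533/(-119) + (2*21*(-65))/(-3238) = 4533*(-1/119) - 2730*(-1/3238) = -4533/119 + 1365/1619 = -7176492/192661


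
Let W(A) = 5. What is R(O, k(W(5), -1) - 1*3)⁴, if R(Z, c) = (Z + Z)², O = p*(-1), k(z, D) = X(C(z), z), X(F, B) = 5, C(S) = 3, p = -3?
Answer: 1679616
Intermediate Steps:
k(z, D) = 5
O = 3 (O = -3*(-1) = 3)
R(Z, c) = 4*Z² (R(Z, c) = (2*Z)² = 4*Z²)
R(O, k(W(5), -1) - 1*3)⁴ = (4*3²)⁴ = (4*9)⁴ = 36⁴ = 1679616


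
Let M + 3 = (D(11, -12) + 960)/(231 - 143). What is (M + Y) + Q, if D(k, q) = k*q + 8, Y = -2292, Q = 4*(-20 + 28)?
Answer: -4507/2 ≈ -2253.5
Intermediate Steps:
Q = 32 (Q = 4*8 = 32)
D(k, q) = 8 + k*q
M = 13/2 (M = -3 + ((8 + 11*(-12)) + 960)/(231 - 143) = -3 + ((8 - 132) + 960)/88 = -3 + (-124 + 960)*(1/88) = -3 + 836*(1/88) = -3 + 19/2 = 13/2 ≈ 6.5000)
(M + Y) + Q = (13/2 - 2292) + 32 = -4571/2 + 32 = -4507/2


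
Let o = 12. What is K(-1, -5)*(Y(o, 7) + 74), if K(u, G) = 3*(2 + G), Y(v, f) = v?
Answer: -774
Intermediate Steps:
K(u, G) = 6 + 3*G
K(-1, -5)*(Y(o, 7) + 74) = (6 + 3*(-5))*(12 + 74) = (6 - 15)*86 = -9*86 = -774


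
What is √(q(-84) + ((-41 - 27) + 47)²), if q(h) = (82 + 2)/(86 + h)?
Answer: √483 ≈ 21.977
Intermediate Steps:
q(h) = 84/(86 + h)
√(q(-84) + ((-41 - 27) + 47)²) = √(84/(86 - 84) + ((-41 - 27) + 47)²) = √(84/2 + (-68 + 47)²) = √(84*(½) + (-21)²) = √(42 + 441) = √483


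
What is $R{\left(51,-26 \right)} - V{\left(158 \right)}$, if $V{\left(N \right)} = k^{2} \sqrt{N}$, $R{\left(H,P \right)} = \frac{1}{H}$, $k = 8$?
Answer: $\frac{1}{51} - 64 \sqrt{158} \approx -804.45$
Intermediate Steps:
$V{\left(N \right)} = 64 \sqrt{N}$ ($V{\left(N \right)} = 8^{2} \sqrt{N} = 64 \sqrt{N}$)
$R{\left(51,-26 \right)} - V{\left(158 \right)} = \frac{1}{51} - 64 \sqrt{158}$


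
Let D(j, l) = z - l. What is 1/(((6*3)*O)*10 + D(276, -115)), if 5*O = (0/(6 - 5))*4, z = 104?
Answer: 1/219 ≈ 0.0045662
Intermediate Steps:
D(j, l) = 104 - l
O = 0 (O = ((0/(6 - 5))*4)/5 = ((0/1)*4)/5 = ((0*1)*4)/5 = (0*4)/5 = (1/5)*0 = 0)
1/(((6*3)*O)*10 + D(276, -115)) = 1/(((6*3)*0)*10 + (104 - 1*(-115))) = 1/((18*0)*10 + (104 + 115)) = 1/(0*10 + 219) = 1/(0 + 219) = 1/219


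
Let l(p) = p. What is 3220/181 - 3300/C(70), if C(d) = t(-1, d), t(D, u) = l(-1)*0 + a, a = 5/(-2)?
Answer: 242140/181 ≈ 1337.8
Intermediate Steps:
a = -5/2 (a = 5*(-1/2) = -5/2 ≈ -2.5000)
t(D, u) = -5/2 (t(D, u) = -1*0 - 5/2 = 0 - 5/2 = -5/2)
C(d) = -5/2
3220/181 - 3300/C(70) = 3220/181 - 3300/(-5/2) = 3220*(1/181) - 3300*(-2/5) = 3220/181 + 1320 = 242140/181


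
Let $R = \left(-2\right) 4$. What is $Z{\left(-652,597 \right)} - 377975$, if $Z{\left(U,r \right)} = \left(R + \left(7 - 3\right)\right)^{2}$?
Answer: $-377959$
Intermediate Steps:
$R = -8$
$Z{\left(U,r \right)} = 16$ ($Z{\left(U,r \right)} = \left(-8 + \left(7 - 3\right)\right)^{2} = \left(-8 + 4\right)^{2} = \left(-4\right)^{2} = 16$)
$Z{\left(-652,597 \right)} - 377975 = 16 - 377975 = -377959$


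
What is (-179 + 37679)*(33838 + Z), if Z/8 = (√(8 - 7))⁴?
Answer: 1269225000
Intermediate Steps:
Z = 8 (Z = 8*(√(8 - 7))⁴ = 8*(√1)⁴ = 8*1⁴ = 8*1 = 8)
(-179 + 37679)*(33838 + Z) = (-179 + 37679)*(33838 + 8) = 37500*33846 = 1269225000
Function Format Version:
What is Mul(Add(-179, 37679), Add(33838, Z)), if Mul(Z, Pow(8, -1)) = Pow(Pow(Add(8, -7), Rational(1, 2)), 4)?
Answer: 1269225000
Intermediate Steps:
Z = 8 (Z = Mul(8, Pow(Pow(Add(8, -7), Rational(1, 2)), 4)) = Mul(8, Pow(Pow(1, Rational(1, 2)), 4)) = Mul(8, Pow(1, 4)) = Mul(8, 1) = 8)
Mul(Add(-179, 37679), Add(33838, Z)) = Mul(Add(-179, 37679), Add(33838, 8)) = Mul(37500, 33846) = 1269225000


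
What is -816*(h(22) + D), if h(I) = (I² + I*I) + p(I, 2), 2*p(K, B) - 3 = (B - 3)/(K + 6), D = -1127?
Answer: 899742/7 ≈ 1.2853e+5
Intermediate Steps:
p(K, B) = 3/2 + (-3 + B)/(2*(6 + K)) (p(K, B) = 3/2 + ((B - 3)/(K + 6))/2 = 3/2 + ((-3 + B)/(6 + K))/2 = 3/2 + (-3 + B)/(2*(6 + K)))
h(I) = 2*I² + (17 + 3*I)/(2*(6 + I)) (h(I) = (I² + I*I) + (15 + 2 + 3*I)/(2*(6 + I)) = (I² + I²) + (17 + 3*I)/(2*(6 + I)) = 2*I² + (17 + 3*I)/(2*(6 + I)))
-816*(h(22) + D) = -816*((17 + 3*22 + 4*22²*(6 + 22))/(2*(6 + 22)) - 1127) = -816*((½)*(17 + 66 + 4*484*28)/28 - 1127) = -816*((½)*(1/28)*(17 + 66 + 54208) - 1127) = -816*((½)*(1/28)*54291 - 1127) = -816*(54291/56 - 1127) = -816*(-8821/56) = 899742/7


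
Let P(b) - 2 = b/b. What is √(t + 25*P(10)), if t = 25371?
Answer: √25446 ≈ 159.52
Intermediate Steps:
P(b) = 3 (P(b) = 2 + b/b = 2 + 1 = 3)
√(t + 25*P(10)) = √(25371 + 25*3) = √(25371 + 75) = √25446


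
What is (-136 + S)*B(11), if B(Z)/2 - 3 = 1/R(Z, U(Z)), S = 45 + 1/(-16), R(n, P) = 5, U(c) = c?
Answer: -2914/5 ≈ -582.80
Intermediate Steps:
S = 719/16 (S = 45 - 1/16 = 719/16 ≈ 44.938)
B(Z) = 32/5 (B(Z) = 6 + 2/5 = 6 + 2*(⅕) = 6 + ⅖ = 32/5)
(-136 + S)*B(11) = (-136 + 719/16)*(32/5) = -1457/16*32/5 = -2914/5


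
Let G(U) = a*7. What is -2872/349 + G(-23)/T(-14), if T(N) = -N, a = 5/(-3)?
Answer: -18977/2094 ≈ -9.0626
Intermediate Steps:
a = -5/3 (a = 5*(-1/3) = -5/3 ≈ -1.6667)
G(U) = -35/3 (G(U) = -5/3*7 = -35/3)
-2872/349 + G(-23)/T(-14) = -2872/349 - 35/(3*((-1*(-14)))) = -2872*1/349 - 35/3/14 = -2872/349 - 35/3*1/14 = -2872/349 - 5/6 = -18977/2094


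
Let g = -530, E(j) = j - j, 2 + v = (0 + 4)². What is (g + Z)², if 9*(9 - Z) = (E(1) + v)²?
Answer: 23863225/81 ≈ 2.9461e+5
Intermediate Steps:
v = 14 (v = -2 + (0 + 4)² = -2 + 4² = -2 + 16 = 14)
E(j) = 0
Z = -115/9 (Z = 9 - (0 + 14)²/9 = 9 - ⅑*14² = 9 - ⅑*196 = 9 - 196/9 = -115/9 ≈ -12.778)
(g + Z)² = (-530 - 115/9)² = (-4885/9)² = 23863225/81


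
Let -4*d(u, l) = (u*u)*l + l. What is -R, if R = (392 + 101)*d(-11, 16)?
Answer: 240584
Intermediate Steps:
d(u, l) = -l/4 - l*u**2/4 (d(u, l) = -((u*u)*l + l)/4 = -(u**2*l + l)/4 = -(l*u**2 + l)/4 = -(l + l*u**2)/4 = -l/4 - l*u**2/4)
R = -240584 (R = (392 + 101)*(-1/4*16*(1 + (-11)**2)) = 493*(-1/4*16*(1 + 121)) = 493*(-1/4*16*122) = 493*(-488) = -240584)
-R = -1*(-240584) = 240584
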